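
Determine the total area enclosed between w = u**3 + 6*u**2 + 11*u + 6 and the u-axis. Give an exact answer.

1/2

The curve meets the u-axis where u**3 + 6*u**2 + 11*u + 6 = 0, i.e. (u + 1)*(u + 2)*(u + 3) = 0, at u = -3, -2, -1.
On [-3, -2] the curve lies above the axis; ∫[-3,-2] (u**3 + 6*u**2 + 11*u + 6) du = 1/4, giving area 1/4.
On [-2, -1] the curve lies below the axis; ∫[-2,-1] (u**3 + 6*u**2 + 11*u + 6) du = -1/4, giving area 1/4.
Total area = 1/4 + 1/4 = 1/2.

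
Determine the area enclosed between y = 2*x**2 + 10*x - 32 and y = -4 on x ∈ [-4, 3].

The difference (2*x**2 + 10*x - 32) - (-4) = 2*x**2 + 10*x - 28 changes sign at x = 2 inside [-4, 3], so split the integral there.
∫[-4,2] (2*x**2 + 10*x - 28) dx = -180; the area of that piece is 180.
∫[2,3] (2*x**2 + 10*x - 28) dx = 29/3.
Total area = 180 + 29/3 = 569/3.

569/3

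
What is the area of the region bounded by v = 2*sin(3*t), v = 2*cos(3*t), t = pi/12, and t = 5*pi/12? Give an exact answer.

4*sqrt(2)/3

On [pi/12, 5*pi/12], (2*sin(3*t)) - (2*cos(3*t)) = 2*sin(3*t) - 2*cos(3*t) is ≥ 0 throughout, so the area is a single integral of |2*sin(3*t) - 2*cos(3*t)|.
∫[pi/12,5*pi/12] (2*sin(3*t) - 2*cos(3*t)) dt = 4*sqrt(2)/3.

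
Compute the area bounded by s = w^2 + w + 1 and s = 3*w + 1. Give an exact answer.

4/3

Both boundary curves give s as a function of w, so integrate with respect to w. Setting them equal: w^2 - 2*w = 0, i.e. w*(w - 2) = 0, so they meet at w = 0, 2.
For w in [0, 2], s = w^2 + w + 1 is on the left; area = ∫[0,2] (-(w^2 - 2*w)) dw = 4/3.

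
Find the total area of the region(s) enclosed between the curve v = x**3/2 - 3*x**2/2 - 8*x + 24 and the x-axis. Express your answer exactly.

517/4

The curve meets the x-axis where x**3/2 - 3*x**2/2 - 8*x + 24 = 0, i.e. (x - 4)*(x - 3)*(x + 4)/2 = 0, at x = -4, 3, 4.
On [-4, 3] the curve lies above the axis; ∫[-4,3] (x**3/2 - 3*x**2/2 - 8*x + 24) dx = 1029/8, giving area 1029/8.
On [3, 4] the curve lies below the axis; ∫[3,4] (x**3/2 - 3*x**2/2 - 8*x + 24) dx = -5/8, giving area 5/8.
Total area = 1029/8 + 5/8 = 517/4.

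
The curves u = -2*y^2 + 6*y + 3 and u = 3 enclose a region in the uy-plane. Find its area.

9

Both boundary curves give u as a function of y, so integrate with respect to y. Setting them equal: -2*y^2 + 6*y = 0, i.e. -2*y*(y - 3) = 0, so they meet at y = 0, 3.
For y in [0, 3], u = -2*y^2 + 6*y + 3 is on the right; area = ∫[0,3] (-2*y^2 + 6*y) dy = 9.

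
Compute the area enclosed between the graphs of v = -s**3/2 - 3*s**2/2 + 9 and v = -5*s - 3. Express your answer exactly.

Set the curves equal: -s**3/2 - 3*s**2/2 + 9 = -5*s - 3, so -s**3/2 - 3*s**2/2 + 5*s + 12 = 0, which factors as -(s - 3)*(s + 2)*(s + 4)/2 = 0. The curves meet at s = -4, -2, 3.
On [-4, -2], v = -5*s - 3 is on top; that piece has area ∫[-4,-2] (-(-s**3/2 - 3*s**2/2 + 5*s + 12)) ds = 4.
On [-2, 3], v = -s**3/2 - 3*s**2/2 + 9 is on top; that piece has area ∫[-2,3] (-s**3/2 - 3*s**2/2 + 5*s + 12) ds = 375/8.
Total enclosed area = 4 + 375/8 = 407/8.

407/8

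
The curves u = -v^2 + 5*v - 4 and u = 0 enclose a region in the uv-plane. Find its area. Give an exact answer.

Both boundary curves give u as a function of v, so integrate with respect to v. Setting them equal: -v^2 + 5*v - 4 = 0, i.e. -(v - 4)*(v - 1) = 0, so they meet at v = 1, 4.
For v in [1, 4], u = -v^2 + 5*v - 4 is on the right; area = ∫[1,4] (-v^2 + 5*v - 4) dv = 9/2.

9/2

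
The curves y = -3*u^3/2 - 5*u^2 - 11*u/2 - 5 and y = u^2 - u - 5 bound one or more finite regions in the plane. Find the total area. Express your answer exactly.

37/8

Set the curves equal: -3*u^3/2 - 5*u^2 - 11*u/2 - 5 = u^2 - u - 5, so -3*u^3/2 - 6*u^2 - 9*u/2 = 0, which factors as -3*u*(u + 1)*(u + 3)/2 = 0. The curves meet at u = -3, -1, 0.
On [-3, -1], y = u^2 - u - 5 is on top; that piece has area ∫[-3,-1] (-(-3*u^3/2 - 6*u^2 - 9*u/2)) du = 4.
On [-1, 0], y = -3*u^3/2 - 5*u^2 - 11*u/2 - 5 is on top; that piece has area ∫[-1,0] (-3*u^3/2 - 6*u^2 - 9*u/2) du = 5/8.
Total enclosed area = 4 + 5/8 = 37/8.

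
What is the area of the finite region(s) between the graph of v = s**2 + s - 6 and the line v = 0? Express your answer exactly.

The curve meets the s-axis where s**2 + s - 6 = 0, i.e. (s - 2)*(s + 3) = 0, at s = -3, 2.
On [-3, 2] the curve lies below the axis; ∫[-3,2] (s**2 + s - 6) ds = -125/6, giving area 125/6.

125/6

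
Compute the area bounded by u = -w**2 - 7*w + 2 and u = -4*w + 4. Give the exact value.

1/6

Both boundary curves give u as a function of w, so integrate with respect to w. Setting them equal: -w**2 - 3*w - 2 = 0, i.e. -(w + 1)*(w + 2) = 0, so they meet at w = -2, -1.
For w in [-2, -1], u = -w**2 - 7*w + 2 is on the right; area = ∫[-2,-1] (-w**2 - 3*w - 2) dw = 1/6.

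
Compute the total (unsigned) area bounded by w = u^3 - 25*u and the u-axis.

The curve meets the u-axis where u^3 - 25*u = 0, i.e. u*(u - 5)*(u + 5) = 0, at u = -5, 0, 5.
On [-5, 0] the curve lies above the axis; ∫[-5,0] (u^3 - 25*u) du = 625/4, giving area 625/4.
On [0, 5] the curve lies below the axis; ∫[0,5] (u^3 - 25*u) du = -625/4, giving area 625/4.
Total area = 625/4 + 625/4 = 625/2.

625/2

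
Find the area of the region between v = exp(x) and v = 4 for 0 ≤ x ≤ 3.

-19 + 16*log(2) + exp(3)

The difference (exp(x)) - (4) = exp(x) - 4 changes sign at x = log(4) inside [0, 3], so split the integral there.
∫[0,log(4)] (exp(x) - 4) dx = 3 - log(256); the area of that piece is -3 + log(256).
∫[log(4),3] (exp(x) - 4) dx = -16 + 8*log(2) + exp(3).
Total area = (-3 + log(256)) + (-16 + 8*log(2) + exp(3)) = -19 + 16*log(2) + exp(3).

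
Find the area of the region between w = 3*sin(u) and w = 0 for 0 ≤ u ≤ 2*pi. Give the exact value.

The difference (3*sin(u)) - (0) = 3*sin(u) changes sign at u = pi inside [0, 2*pi], so split the integral there.
∫[0,pi] (3*sin(u)) du = 6.
∫[pi,2*pi] (3*sin(u)) du = -6; the area of that piece is 6.
Total area = 6 + 6 = 12.

12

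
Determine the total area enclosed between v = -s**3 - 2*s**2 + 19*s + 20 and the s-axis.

The curve meets the s-axis where -s**3 - 2*s**2 + 19*s + 20 = 0, i.e. -(s - 4)*(s + 1)*(s + 5) = 0, at s = -5, -1, 4.
On [-5, -1] the curve lies below the axis; ∫[-5,-1] (-s**3 - 2*s**2 + 19*s + 20) ds = -224/3, giving area 224/3.
On [-1, 4] the curve lies above the axis; ∫[-1,4] (-s**3 - 2*s**2 + 19*s + 20) ds = 1625/12, giving area 1625/12.
Total area = 224/3 + 1625/12 = 2521/12.

2521/12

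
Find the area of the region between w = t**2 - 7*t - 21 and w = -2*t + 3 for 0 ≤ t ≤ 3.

On [0, 3], (t**2 - 7*t - 21) - (-2*t + 3) = t**2 - 5*t - 24 is ≤ 0 throughout, so the area is a single integral of |t**2 - 5*t - 24|.
∫[0,3] (t**2 - 5*t - 24) dt = -171/2; the area of that piece is 171/2.

171/2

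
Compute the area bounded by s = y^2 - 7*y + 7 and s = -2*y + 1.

Both boundary curves give s as a function of y, so integrate with respect to y. Setting them equal: y^2 - 5*y + 6 = 0, i.e. (y - 3)*(y - 2) = 0, so they meet at y = 2, 3.
For y in [2, 3], s = y^2 - 7*y + 7 is on the left; area = ∫[2,3] (-(y^2 - 5*y + 6)) dy = 1/6.

1/6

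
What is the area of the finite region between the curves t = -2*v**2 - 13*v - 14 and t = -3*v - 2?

Both boundary curves give t as a function of v, so integrate with respect to v. Setting them equal: -2*v**2 - 10*v - 12 = 0, i.e. -2*(v + 2)*(v + 3) = 0, so they meet at v = -3, -2.
For v in [-3, -2], t = -2*v**2 - 13*v - 14 is on the right; area = ∫[-3,-2] (-2*v**2 - 10*v - 12) dv = 1/3.

1/3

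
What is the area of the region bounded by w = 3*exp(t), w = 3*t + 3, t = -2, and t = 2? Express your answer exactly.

-12 - 3*exp(-2) + 3*exp(2)

On [-2, 2], (3*exp(t)) - (3*t + 3) = -3*t + 3*exp(t) - 3 is ≥ 0 throughout, so the area is a single integral of |-3*t + 3*exp(t) - 3|.
∫[-2,2] (-3*t + 3*exp(t) - 3) dt = -12 - 3*exp(-2) + 3*exp(2).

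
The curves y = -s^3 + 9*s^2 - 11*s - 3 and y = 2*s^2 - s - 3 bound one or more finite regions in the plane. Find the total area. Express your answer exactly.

Set the curves equal: -s^3 + 9*s^2 - 11*s - 3 = 2*s^2 - s - 3, so -s^3 + 7*s^2 - 10*s = 0, which factors as -s*(s - 5)*(s - 2) = 0. The curves meet at s = 0, 2, 5.
On [0, 2], y = 2*s^2 - s - 3 is on top; that piece has area ∫[0,2] (-(-s^3 + 7*s^2 - 10*s)) ds = 16/3.
On [2, 5], y = -s^3 + 9*s^2 - 11*s - 3 is on top; that piece has area ∫[2,5] (-s^3 + 7*s^2 - 10*s) ds = 63/4.
Total enclosed area = 16/3 + 63/4 = 253/12.

253/12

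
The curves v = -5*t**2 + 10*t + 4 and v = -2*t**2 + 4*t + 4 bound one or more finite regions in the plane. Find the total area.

4

Set the curves equal: -5*t**2 + 10*t + 4 = -2*t**2 + 4*t + 4, so -3*t**2 + 6*t = 0, which factors as -3*t*(t - 2) = 0. The curves meet at t = 0, 2.
On [0, 2], v = -5*t**2 + 10*t + 4 is on top; that piece has area ∫[0,2] (-3*t**2 + 6*t) dt = 4.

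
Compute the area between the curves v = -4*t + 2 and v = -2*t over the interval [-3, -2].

On [-3, -2], (-4*t + 2) - (-2*t) = -2*t + 2 is ≥ 0 throughout, so the area is a single integral of |-2*t + 2|.
∫[-3,-2] (-2*t + 2) dt = 7.

7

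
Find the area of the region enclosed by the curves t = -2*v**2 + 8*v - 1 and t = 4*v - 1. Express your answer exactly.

Both boundary curves give t as a function of v, so integrate with respect to v. Setting them equal: -2*v**2 + 4*v = 0, i.e. -2*v*(v - 2) = 0, so they meet at v = 0, 2.
For v in [0, 2], t = -2*v**2 + 8*v - 1 is on the right; area = ∫[0,2] (-2*v**2 + 4*v) dv = 8/3.

8/3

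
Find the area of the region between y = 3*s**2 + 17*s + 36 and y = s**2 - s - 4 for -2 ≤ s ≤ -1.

On [-2, -1], (3*s**2 + 17*s + 36) - (s**2 - s - 4) = 2*s**2 + 18*s + 40 is ≥ 0 throughout, so the area is a single integral of |2*s**2 + 18*s + 40|.
∫[-2,-1] (2*s**2 + 18*s + 40) ds = 53/3.

53/3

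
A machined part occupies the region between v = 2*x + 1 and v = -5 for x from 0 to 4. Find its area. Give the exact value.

On [0, 4], (2*x + 1) - (-5) = 2*x + 6 is ≥ 0 throughout, so the area is a single integral of |2*x + 6|.
∫[0,4] (2*x + 6) dx = 40.

40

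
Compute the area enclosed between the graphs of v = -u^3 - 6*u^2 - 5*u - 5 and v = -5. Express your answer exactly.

131/4

Set the curves equal: -u^3 - 6*u^2 - 5*u - 5 = -5, so -u^3 - 6*u^2 - 5*u = 0, which factors as -u*(u + 1)*(u + 5) = 0. The curves meet at u = -5, -1, 0.
On [-5, -1], v = -5 is on top; that piece has area ∫[-5,-1] (-(-u^3 - 6*u^2 - 5*u)) du = 32.
On [-1, 0], v = -u^3 - 6*u^2 - 5*u - 5 is on top; that piece has area ∫[-1,0] (-u^3 - 6*u^2 - 5*u) du = 3/4.
Total enclosed area = 32 + 3/4 = 131/4.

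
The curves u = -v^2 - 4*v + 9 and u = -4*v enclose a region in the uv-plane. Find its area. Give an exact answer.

36

Both boundary curves give u as a function of v, so integrate with respect to v. Setting them equal: -v^2 + 9 = 0, i.e. -(v - 3)*(v + 3) = 0, so they meet at v = -3, 3.
For v in [-3, 3], u = -v^2 - 4*v + 9 is on the right; area = ∫[-3,3] (-v^2 + 9) dv = 36.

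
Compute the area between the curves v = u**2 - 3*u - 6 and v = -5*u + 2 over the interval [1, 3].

6

The difference (u**2 - 3*u - 6) - (-5*u + 2) = u**2 + 2*u - 8 changes sign at u = 2 inside [1, 3], so split the integral there.
∫[1,2] (u**2 + 2*u - 8) du = -8/3; the area of that piece is 8/3.
∫[2,3] (u**2 + 2*u - 8) du = 10/3.
Total area = 8/3 + 10/3 = 6.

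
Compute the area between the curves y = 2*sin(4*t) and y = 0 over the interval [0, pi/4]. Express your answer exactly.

On [0, pi/4], (2*sin(4*t)) - (0) = 2*sin(4*t) is ≥ 0 throughout, so the area is a single integral of |2*sin(4*t)|.
∫[0,pi/4] (2*sin(4*t)) dt = 1.

1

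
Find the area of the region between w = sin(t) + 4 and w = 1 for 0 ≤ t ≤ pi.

2 + 3*pi

On [0, pi], (sin(t) + 4) - (1) = sin(t) + 3 is ≥ 0 throughout, so the area is a single integral of |sin(t) + 3|.
∫[0,pi] (sin(t) + 3) dt = 2 + 3*pi.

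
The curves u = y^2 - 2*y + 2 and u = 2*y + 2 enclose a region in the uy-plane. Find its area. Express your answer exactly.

32/3

Both boundary curves give u as a function of y, so integrate with respect to y. Setting them equal: y^2 - 4*y = 0, i.e. y*(y - 4) = 0, so they meet at y = 0, 4.
For y in [0, 4], u = y^2 - 2*y + 2 is on the left; area = ∫[0,4] (-(y^2 - 4*y)) dy = 32/3.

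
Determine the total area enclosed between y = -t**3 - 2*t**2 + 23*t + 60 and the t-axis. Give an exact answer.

5137/12

The curve meets the t-axis where -t**3 - 2*t**2 + 23*t + 60 = 0, i.e. -(t - 5)*(t + 3)*(t + 4) = 0, at t = -4, -3, 5.
On [-4, -3] the curve lies below the axis; ∫[-4,-3] (-t**3 - 2*t**2 + 23*t + 60) dt = -17/12, giving area 17/12.
On [-3, 5] the curve lies above the axis; ∫[-3,5] (-t**3 - 2*t**2 + 23*t + 60) dt = 1280/3, giving area 1280/3.
Total area = 17/12 + 1280/3 = 5137/12.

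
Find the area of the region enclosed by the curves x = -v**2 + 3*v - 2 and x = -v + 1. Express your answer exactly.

4/3

Both boundary curves give x as a function of v, so integrate with respect to v. Setting them equal: -v**2 + 4*v - 3 = 0, i.e. -(v - 3)*(v - 1) = 0, so they meet at v = 1, 3.
For v in [1, 3], x = -v**2 + 3*v - 2 is on the right; area = ∫[1,3] (-v**2 + 4*v - 3) dv = 4/3.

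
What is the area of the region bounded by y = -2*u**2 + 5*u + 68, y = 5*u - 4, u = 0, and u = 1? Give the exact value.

214/3

On [0, 1], (-2*u**2 + 5*u + 68) - (5*u - 4) = -2*u**2 + 72 is ≥ 0 throughout, so the area is a single integral of |-2*u**2 + 72|.
∫[0,1] (-2*u**2 + 72) du = 214/3.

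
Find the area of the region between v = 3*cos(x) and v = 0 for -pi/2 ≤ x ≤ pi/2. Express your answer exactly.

On [-pi/2, pi/2], (3*cos(x)) - (0) = 3*cos(x) is ≥ 0 throughout, so the area is a single integral of |3*cos(x)|.
∫[-pi/2,pi/2] (3*cos(x)) dx = 6.

6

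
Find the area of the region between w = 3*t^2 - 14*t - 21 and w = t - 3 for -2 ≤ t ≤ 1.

91/2

The difference (3*t^2 - 14*t - 21) - (t - 3) = 3*t^2 - 15*t - 18 changes sign at t = -1 inside [-2, 1], so split the integral there.
∫[-2,-1] (3*t^2 - 15*t - 18) dt = 23/2.
∫[-1,1] (3*t^2 - 15*t - 18) dt = -34; the area of that piece is 34.
Total area = 23/2 + 34 = 91/2.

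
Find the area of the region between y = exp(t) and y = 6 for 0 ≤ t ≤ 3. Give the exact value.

-29 + exp(3) + 12*log(6)

The difference (exp(t)) - (6) = exp(t) - 6 changes sign at t = log(6) inside [0, 3], so split the integral there.
∫[0,log(6)] (exp(t) - 6) dt = 5 - log(46656); the area of that piece is -5 + log(46656).
∫[log(6),3] (exp(t) - 6) dt = -24 + 6*log(6) + exp(3).
Total area = (-5 + log(46656)) + (-24 + 6*log(6) + exp(3)) = -29 + exp(3) + 12*log(6).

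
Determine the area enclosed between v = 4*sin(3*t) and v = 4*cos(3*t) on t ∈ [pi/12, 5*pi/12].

8*sqrt(2)/3

On [pi/12, 5*pi/12], (4*sin(3*t)) - (4*cos(3*t)) = 4*sin(3*t) - 4*cos(3*t) is ≥ 0 throughout, so the area is a single integral of |4*sin(3*t) - 4*cos(3*t)|.
∫[pi/12,5*pi/12] (4*sin(3*t) - 4*cos(3*t)) dt = 8*sqrt(2)/3.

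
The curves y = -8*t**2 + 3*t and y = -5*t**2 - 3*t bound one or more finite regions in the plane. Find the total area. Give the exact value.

Set the curves equal: -8*t**2 + 3*t = -5*t**2 - 3*t, so -3*t**2 + 6*t = 0, which factors as -3*t*(t - 2) = 0. The curves meet at t = 0, 2.
On [0, 2], y = -8*t**2 + 3*t is on top; that piece has area ∫[0,2] (-3*t**2 + 6*t) dt = 4.

4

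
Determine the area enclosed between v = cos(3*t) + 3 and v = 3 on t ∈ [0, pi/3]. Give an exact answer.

The difference (cos(3*t) + 3) - (3) = cos(3*t) changes sign at t = pi/6 inside [0, pi/3], so split the integral there.
∫[0,pi/6] (cos(3*t)) dt = 1/3.
∫[pi/6,pi/3] (cos(3*t)) dt = -1/3; the area of that piece is 1/3.
Total area = 1/3 + 1/3 = 2/3.

2/3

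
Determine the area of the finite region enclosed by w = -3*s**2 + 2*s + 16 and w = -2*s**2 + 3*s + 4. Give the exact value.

343/6

Set the curves equal: -3*s**2 + 2*s + 16 = -2*s**2 + 3*s + 4, so -s**2 - s + 12 = 0, which factors as -(s - 3)*(s + 4) = 0. The curves meet at s = -4, 3.
On [-4, 3], w = -3*s**2 + 2*s + 16 is on top; that piece has area ∫[-4,3] (-s**2 - s + 12) ds = 343/6.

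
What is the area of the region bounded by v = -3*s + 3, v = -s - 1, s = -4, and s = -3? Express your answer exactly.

11

On [-4, -3], (-3*s + 3) - (-s - 1) = -2*s + 4 is ≥ 0 throughout, so the area is a single integral of |-2*s + 4|.
∫[-4,-3] (-2*s + 4) ds = 11.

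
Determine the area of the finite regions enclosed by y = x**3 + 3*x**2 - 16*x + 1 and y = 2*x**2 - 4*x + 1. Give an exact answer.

Set the curves equal: x**3 + 3*x**2 - 16*x + 1 = 2*x**2 - 4*x + 1, so x**3 + x**2 - 12*x = 0, which factors as x*(x - 3)*(x + 4) = 0. The curves meet at x = -4, 0, 3.
On [-4, 0], y = x**3 + 3*x**2 - 16*x + 1 is on top; that piece has area ∫[-4,0] (x**3 + x**2 - 12*x) dx = 160/3.
On [0, 3], y = 2*x**2 - 4*x + 1 is on top; that piece has area ∫[0,3] (-(x**3 + x**2 - 12*x)) dx = 99/4.
Total enclosed area = 160/3 + 99/4 = 937/12.

937/12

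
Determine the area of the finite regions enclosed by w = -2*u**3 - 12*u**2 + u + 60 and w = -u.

407/2

Set the curves equal: -2*u**3 - 12*u**2 + u + 60 = -u, so -2*u**3 - 12*u**2 + 2*u + 60 = 0, which factors as -2*(u - 2)*(u + 3)*(u + 5) = 0. The curves meet at u = -5, -3, 2.
On [-5, -3], w = -u is on top; that piece has area ∫[-5,-3] (-(-2*u**3 - 12*u**2 + 2*u + 60)) du = 16.
On [-3, 2], w = -2*u**3 - 12*u**2 + u + 60 is on top; that piece has area ∫[-3,2] (-2*u**3 - 12*u**2 + 2*u + 60) du = 375/2.
Total enclosed area = 16 + 375/2 = 407/2.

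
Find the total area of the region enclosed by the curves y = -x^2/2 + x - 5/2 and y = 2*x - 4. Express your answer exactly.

Set the curves equal: -x^2/2 + x - 5/2 = 2*x - 4, so -x^2/2 - x + 3/2 = 0, which factors as -(x - 1)*(x + 3)/2 = 0. The curves meet at x = -3, 1.
On [-3, 1], y = -x^2/2 + x - 5/2 is on top; that piece has area ∫[-3,1] (-x^2/2 - x + 3/2) dx = 16/3.

16/3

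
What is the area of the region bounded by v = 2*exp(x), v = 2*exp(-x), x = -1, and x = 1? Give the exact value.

-8 + 4*exp(-1) + 4*exp(1)

The difference (2*exp(x)) - (2*exp(-x)) = 2*exp(x) - 2*exp(-x) changes sign at x = 0 inside [-1, 1], so split the integral there.
∫[-1,0] (2*exp(x) - 2*exp(-x)) dx = -2*exp(1) - 2*exp(-1) + 4; the area of that piece is -4 + 2*exp(-1) + 2*exp(1).
∫[0,1] (2*exp(x) - 2*exp(-x)) dx = -4 + 2*exp(-1) + 2*exp(1).
Total area = (-4 + 2*exp(-1) + 2*exp(1)) + (-4 + 2*exp(-1) + 2*exp(1)) = -8 + 4*exp(-1) + 4*exp(1).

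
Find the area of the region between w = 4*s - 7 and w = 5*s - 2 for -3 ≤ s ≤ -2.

5/2

On [-3, -2], (4*s - 7) - (5*s - 2) = -s - 5 is ≤ 0 throughout, so the area is a single integral of |-s - 5|.
∫[-3,-2] (-s - 5) ds = -5/2; the area of that piece is 5/2.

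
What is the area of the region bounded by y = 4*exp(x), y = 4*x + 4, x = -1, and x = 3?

On [-1, 3], (4*exp(x)) - (4*x + 4) = -4*x + 4*exp(x) - 4 is ≥ 0 throughout, so the area is a single integral of |-4*x + 4*exp(x) - 4|.
∫[-1,3] (-4*x + 4*exp(x) - 4) dx = -32 - 4*exp(-1) + 4*exp(3).

-32 - 4*exp(-1) + 4*exp(3)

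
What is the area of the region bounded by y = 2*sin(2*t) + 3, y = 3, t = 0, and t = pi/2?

2

On [0, pi/2], (2*sin(2*t) + 3) - (3) = 2*sin(2*t) is ≥ 0 throughout, so the area is a single integral of |2*sin(2*t)|.
∫[0,pi/2] (2*sin(2*t)) dt = 2.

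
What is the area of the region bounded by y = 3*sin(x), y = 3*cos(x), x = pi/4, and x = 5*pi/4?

6*sqrt(2)

On [pi/4, 5*pi/4], (3*sin(x)) - (3*cos(x)) = 3*sin(x) - 3*cos(x) is ≥ 0 throughout, so the area is a single integral of |3*sin(x) - 3*cos(x)|.
∫[pi/4,5*pi/4] (3*sin(x) - 3*cos(x)) dx = 6*sqrt(2).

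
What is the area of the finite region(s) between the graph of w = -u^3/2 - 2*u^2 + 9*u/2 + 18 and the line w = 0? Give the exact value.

The curve meets the u-axis where -u^3/2 - 2*u^2 + 9*u/2 + 18 = 0, i.e. -(u - 3)*(u + 3)*(u + 4)/2 = 0, at u = -4, -3, 3.
On [-4, -3] the curve lies below the axis; ∫[-4,-3] (-u^3/2 - 2*u^2 + 9*u/2 + 18) du = -13/24, giving area 13/24.
On [-3, 3] the curve lies above the axis; ∫[-3,3] (-u^3/2 - 2*u^2 + 9*u/2 + 18) du = 72, giving area 72.
Total area = 13/24 + 72 = 1741/24.

1741/24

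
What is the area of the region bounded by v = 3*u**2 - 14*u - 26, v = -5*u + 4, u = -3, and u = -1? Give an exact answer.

21

The difference (3*u**2 - 14*u - 26) - (-5*u + 4) = 3*u**2 - 9*u - 30 changes sign at u = -2 inside [-3, -1], so split the integral there.
∫[-3,-2] (3*u**2 - 9*u - 30) du = 23/2.
∫[-2,-1] (3*u**2 - 9*u - 30) du = -19/2; the area of that piece is 19/2.
Total area = 23/2 + 19/2 = 21.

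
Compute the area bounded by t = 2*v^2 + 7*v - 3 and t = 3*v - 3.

Both boundary curves give t as a function of v, so integrate with respect to v. Setting them equal: 2*v^2 + 4*v = 0, i.e. 2*v*(v + 2) = 0, so they meet at v = -2, 0.
For v in [-2, 0], t = 2*v^2 + 7*v - 3 is on the left; area = ∫[-2,0] (-(2*v^2 + 4*v)) dv = 8/3.

8/3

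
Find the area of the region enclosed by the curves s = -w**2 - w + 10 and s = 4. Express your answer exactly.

Both boundary curves give s as a function of w, so integrate with respect to w. Setting them equal: -w**2 - w + 6 = 0, i.e. -(w - 2)*(w + 3) = 0, so they meet at w = -3, 2.
For w in [-3, 2], s = -w**2 - w + 10 is on the right; area = ∫[-3,2] (-w**2 - w + 6) dw = 125/6.

125/6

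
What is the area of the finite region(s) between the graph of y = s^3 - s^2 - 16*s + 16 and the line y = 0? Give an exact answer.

863/6

The curve meets the s-axis where s^3 - s^2 - 16*s + 16 = 0, i.e. (s - 4)*(s - 1)*(s + 4) = 0, at s = -4, 1, 4.
On [-4, 1] the curve lies above the axis; ∫[-4,1] (s^3 - s^2 - 16*s + 16) ds = 1375/12, giving area 1375/12.
On [1, 4] the curve lies below the axis; ∫[1,4] (s^3 - s^2 - 16*s + 16) ds = -117/4, giving area 117/4.
Total area = 1375/12 + 117/4 = 863/6.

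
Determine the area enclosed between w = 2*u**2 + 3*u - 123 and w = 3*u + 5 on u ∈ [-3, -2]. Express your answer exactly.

346/3

On [-3, -2], (2*u**2 + 3*u - 123) - (3*u + 5) = 2*u**2 - 128 is ≤ 0 throughout, so the area is a single integral of |2*u**2 - 128|.
∫[-3,-2] (2*u**2 - 128) du = -346/3; the area of that piece is 346/3.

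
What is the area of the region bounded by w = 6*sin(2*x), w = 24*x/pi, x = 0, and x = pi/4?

3 - 3*pi/4

On [0, pi/4], (6*sin(2*x)) - (24*x/pi) = -24*x/pi + 6*sin(2*x) is ≥ 0 throughout, so the area is a single integral of |-24*x/pi + 6*sin(2*x)|.
∫[0,pi/4] (-24*x/pi + 6*sin(2*x)) dx = 3 - 3*pi/4.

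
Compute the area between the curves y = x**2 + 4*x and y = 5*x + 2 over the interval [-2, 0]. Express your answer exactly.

The difference (x**2 + 4*x) - (5*x + 2) = x**2 - x - 2 changes sign at x = -1 inside [-2, 0], so split the integral there.
∫[-2,-1] (x**2 - x - 2) dx = 11/6.
∫[-1,0] (x**2 - x - 2) dx = -7/6; the area of that piece is 7/6.
Total area = 11/6 + 7/6 = 3.

3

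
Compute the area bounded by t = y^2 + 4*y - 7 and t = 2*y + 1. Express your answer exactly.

36

Both boundary curves give t as a function of y, so integrate with respect to y. Setting them equal: y^2 + 2*y - 8 = 0, i.e. (y - 2)*(y + 4) = 0, so they meet at y = -4, 2.
For y in [-4, 2], t = y^2 + 4*y - 7 is on the left; area = ∫[-4,2] (-(y^2 + 2*y - 8)) dy = 36.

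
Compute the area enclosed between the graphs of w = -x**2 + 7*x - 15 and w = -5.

Set the curves equal: -x**2 + 7*x - 15 = -5, so -x**2 + 7*x - 10 = 0, which factors as -(x - 5)*(x - 2) = 0. The curves meet at x = 2, 5.
On [2, 5], w = -x**2 + 7*x - 15 is on top; that piece has area ∫[2,5] (-x**2 + 7*x - 10) dx = 9/2.

9/2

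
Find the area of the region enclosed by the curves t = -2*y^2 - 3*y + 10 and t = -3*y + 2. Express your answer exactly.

Both boundary curves give t as a function of y, so integrate with respect to y. Setting them equal: -2*y^2 + 8 = 0, i.e. -2*(y - 2)*(y + 2) = 0, so they meet at y = -2, 2.
For y in [-2, 2], t = -2*y^2 - 3*y + 10 is on the right; area = ∫[-2,2] (-2*y^2 + 8) dy = 64/3.

64/3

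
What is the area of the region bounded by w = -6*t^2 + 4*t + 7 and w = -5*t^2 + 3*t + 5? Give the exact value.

Set the curves equal: -6*t^2 + 4*t + 7 = -5*t^2 + 3*t + 5, so -t^2 + t + 2 = 0, which factors as -(t - 2)*(t + 1) = 0. The curves meet at t = -1, 2.
On [-1, 2], w = -6*t^2 + 4*t + 7 is on top; that piece has area ∫[-1,2] (-t^2 + t + 2) dt = 9/2.

9/2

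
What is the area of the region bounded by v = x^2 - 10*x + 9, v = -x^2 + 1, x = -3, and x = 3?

292/3

The difference (x^2 - 10*x + 9) - (-x^2 + 1) = 2*x^2 - 10*x + 8 changes sign at x = 1 inside [-3, 3], so split the integral there.
∫[-3,1] (2*x^2 - 10*x + 8) dx = 272/3.
∫[1,3] (2*x^2 - 10*x + 8) dx = -20/3; the area of that piece is 20/3.
Total area = 272/3 + 20/3 = 292/3.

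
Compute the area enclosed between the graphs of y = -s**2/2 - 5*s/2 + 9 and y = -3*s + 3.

343/12

Set the curves equal: -s**2/2 - 5*s/2 + 9 = -3*s + 3, so -s**2/2 + s/2 + 6 = 0, which factors as -(s - 4)*(s + 3)/2 = 0. The curves meet at s = -3, 4.
On [-3, 4], y = -s**2/2 - 5*s/2 + 9 is on top; that piece has area ∫[-3,4] (-s**2/2 + s/2 + 6) ds = 343/12.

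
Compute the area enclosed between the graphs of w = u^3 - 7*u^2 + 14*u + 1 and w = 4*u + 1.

253/12

Set the curves equal: u^3 - 7*u^2 + 14*u + 1 = 4*u + 1, so u^3 - 7*u^2 + 10*u = 0, which factors as u*(u - 5)*(u - 2) = 0. The curves meet at u = 0, 2, 5.
On [0, 2], w = u^3 - 7*u^2 + 14*u + 1 is on top; that piece has area ∫[0,2] (u^3 - 7*u^2 + 10*u) du = 16/3.
On [2, 5], w = 4*u + 1 is on top; that piece has area ∫[2,5] (-(u^3 - 7*u^2 + 10*u)) du = 63/4.
Total enclosed area = 16/3 + 63/4 = 253/12.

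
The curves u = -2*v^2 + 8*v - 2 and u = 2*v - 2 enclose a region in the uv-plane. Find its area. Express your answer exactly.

9

Both boundary curves give u as a function of v, so integrate with respect to v. Setting them equal: -2*v^2 + 6*v = 0, i.e. -2*v*(v - 3) = 0, so they meet at v = 0, 3.
For v in [0, 3], u = -2*v^2 + 8*v - 2 is on the right; area = ∫[0,3] (-2*v^2 + 6*v) dv = 9.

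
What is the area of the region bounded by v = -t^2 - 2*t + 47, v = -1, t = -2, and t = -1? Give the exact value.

146/3

On [-2, -1], (-t^2 - 2*t + 47) - (-1) = -t^2 - 2*t + 48 is ≥ 0 throughout, so the area is a single integral of |-t^2 - 2*t + 48|.
∫[-2,-1] (-t^2 - 2*t + 48) dt = 146/3.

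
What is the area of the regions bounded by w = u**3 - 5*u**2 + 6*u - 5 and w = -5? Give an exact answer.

Set the curves equal: u**3 - 5*u**2 + 6*u - 5 = -5, so u**3 - 5*u**2 + 6*u = 0, which factors as u*(u - 3)*(u - 2) = 0. The curves meet at u = 0, 2, 3.
On [0, 2], w = u**3 - 5*u**2 + 6*u - 5 is on top; that piece has area ∫[0,2] (u**3 - 5*u**2 + 6*u) du = 8/3.
On [2, 3], w = -5 is on top; that piece has area ∫[2,3] (-(u**3 - 5*u**2 + 6*u)) du = 5/12.
Total enclosed area = 8/3 + 5/12 = 37/12.

37/12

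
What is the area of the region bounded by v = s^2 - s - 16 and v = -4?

Set the curves equal: s^2 - s - 16 = -4, so s^2 - s - 12 = 0, which factors as (s - 4)*(s + 3) = 0. The curves meet at s = -3, 4.
On [-3, 4], v = -4 is on top; that piece has area ∫[-3,4] (-(s^2 - s - 12)) ds = 343/6.

343/6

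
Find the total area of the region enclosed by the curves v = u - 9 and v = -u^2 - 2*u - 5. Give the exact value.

125/6

Set the curves equal: u - 9 = -u^2 - 2*u - 5, so u^2 + 3*u - 4 = 0, which factors as (u - 1)*(u + 4) = 0. The curves meet at u = -4, 1.
On [-4, 1], v = -u^2 - 2*u - 5 is on top; that piece has area ∫[-4,1] (-(u^2 + 3*u - 4)) du = 125/6.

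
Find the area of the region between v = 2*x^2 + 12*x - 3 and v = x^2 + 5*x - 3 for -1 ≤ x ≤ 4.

The difference (2*x^2 + 12*x - 3) - (x^2 + 5*x - 3) = x^2 + 7*x changes sign at x = 0 inside [-1, 4], so split the integral there.
∫[-1,0] (x^2 + 7*x) dx = -19/6; the area of that piece is 19/6.
∫[0,4] (x^2 + 7*x) dx = 232/3.
Total area = 19/6 + 232/3 = 161/2.

161/2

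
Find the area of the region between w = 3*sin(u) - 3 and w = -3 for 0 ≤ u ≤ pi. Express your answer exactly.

6

On [0, pi], (3*sin(u) - 3) - (-3) = 3*sin(u) is ≥ 0 throughout, so the area is a single integral of |3*sin(u)|.
∫[0,pi] (3*sin(u)) du = 6.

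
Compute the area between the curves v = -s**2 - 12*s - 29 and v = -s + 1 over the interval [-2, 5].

On [-2, 5], (-s**2 - 12*s - 29) - (-s + 1) = -s**2 - 11*s - 30 is ≤ 0 throughout, so the area is a single integral of |-s**2 - 11*s - 30|.
∫[-2,5] (-s**2 - 11*s - 30) ds = -2219/6; the area of that piece is 2219/6.

2219/6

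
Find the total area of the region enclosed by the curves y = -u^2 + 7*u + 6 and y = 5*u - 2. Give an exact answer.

36

Set the curves equal: -u^2 + 7*u + 6 = 5*u - 2, so -u^2 + 2*u + 8 = 0, which factors as -(u - 4)*(u + 2) = 0. The curves meet at u = -2, 4.
On [-2, 4], y = -u^2 + 7*u + 6 is on top; that piece has area ∫[-2,4] (-u^2 + 2*u + 8) du = 36.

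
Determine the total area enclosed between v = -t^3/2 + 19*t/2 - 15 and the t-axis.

517/4

The curve meets the t-axis where -t^3/2 + 19*t/2 - 15 = 0, i.e. -(t - 3)*(t - 2)*(t + 5)/2 = 0, at t = -5, 2, 3.
On [-5, 2] the curve lies below the axis; ∫[-5,2] (-t^3/2 + 19*t/2 - 15) dt = -1029/8, giving area 1029/8.
On [2, 3] the curve lies above the axis; ∫[2,3] (-t^3/2 + 19*t/2 - 15) dt = 5/8, giving area 5/8.
Total area = 1029/8 + 5/8 = 517/4.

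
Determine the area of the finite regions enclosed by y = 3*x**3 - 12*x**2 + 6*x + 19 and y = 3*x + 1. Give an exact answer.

71/2

Set the curves equal: 3*x**3 - 12*x**2 + 6*x + 19 = 3*x + 1, so 3*x**3 - 12*x**2 + 3*x + 18 = 0, which factors as 3*(x - 3)*(x - 2)*(x + 1) = 0. The curves meet at x = -1, 2, 3.
On [-1, 2], y = 3*x**3 - 12*x**2 + 6*x + 19 is on top; that piece has area ∫[-1,2] (3*x**3 - 12*x**2 + 3*x + 18) dx = 135/4.
On [2, 3], y = 3*x + 1 is on top; that piece has area ∫[2,3] (-(3*x**3 - 12*x**2 + 3*x + 18)) dx = 7/4.
Total enclosed area = 135/4 + 7/4 = 71/2.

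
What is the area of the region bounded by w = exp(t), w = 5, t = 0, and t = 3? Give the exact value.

The difference (exp(t)) - (5) = exp(t) - 5 changes sign at t = log(5) inside [0, 3], so split the integral there.
∫[0,log(5)] (exp(t) - 5) dt = 4 - log(3125); the area of that piece is -4 + log(3125).
∫[log(5),3] (exp(t) - 5) dt = -20 + 5*log(5) + exp(3).
Total area = (-4 + log(3125)) + (-20 + 5*log(5) + exp(3)) = -24 + 10*log(5) + exp(3).

-24 + 10*log(5) + exp(3)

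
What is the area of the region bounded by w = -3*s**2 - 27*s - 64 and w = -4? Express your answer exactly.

1/2

Set the curves equal: -3*s**2 - 27*s - 64 = -4, so -3*s**2 - 27*s - 60 = 0, which factors as -3*(s + 4)*(s + 5) = 0. The curves meet at s = -5, -4.
On [-5, -4], w = -3*s**2 - 27*s - 64 is on top; that piece has area ∫[-5,-4] (-3*s**2 - 27*s - 60) ds = 1/2.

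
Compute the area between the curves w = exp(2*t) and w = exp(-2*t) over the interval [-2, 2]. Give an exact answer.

The difference (exp(2*t)) - (exp(-2*t)) = exp(2*t) - exp(-2*t) changes sign at t = 0 inside [-2, 2], so split the integral there.
∫[-2,0] (exp(2*t) - exp(-2*t)) dt = -exp(4)/2 - exp(-4)/2 + 1; the area of that piece is -1 + exp(-4)/2 + exp(4)/2.
∫[0,2] (exp(2*t) - exp(-2*t)) dt = -1 + exp(-4)/2 + exp(4)/2.
Total area = (-1 + exp(-4)/2 + exp(4)/2) + (-1 + exp(-4)/2 + exp(4)/2) = -2 + exp(-4) + exp(4).

-2 + exp(-4) + exp(4)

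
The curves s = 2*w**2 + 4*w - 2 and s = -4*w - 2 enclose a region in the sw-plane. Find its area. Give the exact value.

64/3

Both boundary curves give s as a function of w, so integrate with respect to w. Setting them equal: 2*w**2 + 8*w = 0, i.e. 2*w*(w + 4) = 0, so they meet at w = -4, 0.
For w in [-4, 0], s = 2*w**2 + 4*w - 2 is on the left; area = ∫[-4,0] (-(2*w**2 + 8*w)) dw = 64/3.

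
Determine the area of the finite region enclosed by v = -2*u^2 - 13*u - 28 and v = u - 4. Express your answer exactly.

1/3

Set the curves equal: -2*u^2 - 13*u - 28 = u - 4, so -2*u^2 - 14*u - 24 = 0, which factors as -2*(u + 3)*(u + 4) = 0. The curves meet at u = -4, -3.
On [-4, -3], v = -2*u^2 - 13*u - 28 is on top; that piece has area ∫[-4,-3] (-2*u^2 - 14*u - 24) du = 1/3.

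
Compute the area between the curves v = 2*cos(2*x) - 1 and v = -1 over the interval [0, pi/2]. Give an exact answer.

2

The difference (2*cos(2*x) - 1) - (-1) = 2*cos(2*x) changes sign at x = pi/4 inside [0, pi/2], so split the integral there.
∫[0,pi/4] (2*cos(2*x)) dx = 1.
∫[pi/4,pi/2] (2*cos(2*x)) dx = -1; the area of that piece is 1.
Total area = 1 + 1 = 2.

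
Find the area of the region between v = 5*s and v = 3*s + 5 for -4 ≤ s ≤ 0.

36

On [-4, 0], (5*s) - (3*s + 5) = 2*s - 5 is ≤ 0 throughout, so the area is a single integral of |2*s - 5|.
∫[-4,0] (2*s - 5) ds = -36; the area of that piece is 36.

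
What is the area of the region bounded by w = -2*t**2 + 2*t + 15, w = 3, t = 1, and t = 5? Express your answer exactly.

40

The difference (-2*t**2 + 2*t + 15) - (3) = -2*t**2 + 2*t + 12 changes sign at t = 3 inside [1, 5], so split the integral there.
∫[1,3] (-2*t**2 + 2*t + 12) dt = 44/3.
∫[3,5] (-2*t**2 + 2*t + 12) dt = -76/3; the area of that piece is 76/3.
Total area = 44/3 + 76/3 = 40.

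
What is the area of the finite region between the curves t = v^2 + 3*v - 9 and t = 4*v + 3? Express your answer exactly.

Both boundary curves give t as a function of v, so integrate with respect to v. Setting them equal: v^2 - v - 12 = 0, i.e. (v - 4)*(v + 3) = 0, so they meet at v = -3, 4.
For v in [-3, 4], t = v^2 + 3*v - 9 is on the left; area = ∫[-3,4] (-(v^2 - v - 12)) dv = 343/6.

343/6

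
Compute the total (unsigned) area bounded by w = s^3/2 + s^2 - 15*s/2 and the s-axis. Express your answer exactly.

The curve meets the s-axis where s^3/2 + s^2 - 15*s/2 = 0, i.e. s*(s - 3)*(s + 5)/2 = 0, at s = -5, 0, 3.
On [-5, 0] the curve lies above the axis; ∫[-5,0] (s^3/2 + s^2 - 15*s/2) ds = 1375/24, giving area 1375/24.
On [0, 3] the curve lies below the axis; ∫[0,3] (s^3/2 + s^2 - 15*s/2) ds = -117/8, giving area 117/8.
Total area = 1375/24 + 117/8 = 863/12.

863/12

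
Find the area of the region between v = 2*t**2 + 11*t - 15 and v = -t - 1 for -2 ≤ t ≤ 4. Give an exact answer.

144

The difference (2*t**2 + 11*t - 15) - (-t - 1) = 2*t**2 + 12*t - 14 changes sign at t = 1 inside [-2, 4], so split the integral there.
∫[-2,1] (2*t**2 + 12*t - 14) dt = -54; the area of that piece is 54.
∫[1,4] (2*t**2 + 12*t - 14) dt = 90.
Total area = 54 + 90 = 144.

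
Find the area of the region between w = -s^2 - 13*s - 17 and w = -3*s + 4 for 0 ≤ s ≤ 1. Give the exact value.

On [0, 1], (-s^2 - 13*s - 17) - (-3*s + 4) = -s^2 - 10*s - 21 is ≤ 0 throughout, so the area is a single integral of |-s^2 - 10*s - 21|.
∫[0,1] (-s^2 - 10*s - 21) ds = -79/3; the area of that piece is 79/3.

79/3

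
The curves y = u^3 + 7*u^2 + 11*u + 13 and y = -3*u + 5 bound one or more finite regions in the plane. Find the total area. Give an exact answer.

37/12

Set the curves equal: u^3 + 7*u^2 + 11*u + 13 = -3*u + 5, so u^3 + 7*u^2 + 14*u + 8 = 0, which factors as (u + 1)*(u + 2)*(u + 4) = 0. The curves meet at u = -4, -2, -1.
On [-4, -2], y = u^3 + 7*u^2 + 11*u + 13 is on top; that piece has area ∫[-4,-2] (u^3 + 7*u^2 + 14*u + 8) du = 8/3.
On [-2, -1], y = -3*u + 5 is on top; that piece has area ∫[-2,-1] (-(u^3 + 7*u^2 + 14*u + 8)) du = 5/12.
Total enclosed area = 8/3 + 5/12 = 37/12.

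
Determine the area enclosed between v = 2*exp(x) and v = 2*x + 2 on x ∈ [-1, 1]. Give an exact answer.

On [-1, 1], (2*exp(x)) - (2*x + 2) = -2*x + 2*exp(x) - 2 is ≥ 0 throughout, so the area is a single integral of |-2*x + 2*exp(x) - 2|.
∫[-1,1] (-2*x + 2*exp(x) - 2) dx = -4 - 2*exp(-1) + 2*exp(1).

-4 - 2*exp(-1) + 2*exp(1)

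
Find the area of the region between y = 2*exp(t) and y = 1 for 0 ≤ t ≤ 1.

On [0, 1], (2*exp(t)) - (1) = 2*exp(t) - 1 is ≥ 0 throughout, so the area is a single integral of |2*exp(t) - 1|.
∫[0,1] (2*exp(t) - 1) dt = -3 + 2*exp(1).

-3 + 2*exp(1)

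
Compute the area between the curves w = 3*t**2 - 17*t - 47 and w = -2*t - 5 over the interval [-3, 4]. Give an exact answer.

569/2

The difference (3*t**2 - 17*t - 47) - (-2*t - 5) = 3*t**2 - 15*t - 42 changes sign at t = -2 inside [-3, 4], so split the integral there.
∫[-3,-2] (3*t**2 - 15*t - 42) dt = 29/2.
∫[-2,4] (3*t**2 - 15*t - 42) dt = -270; the area of that piece is 270.
Total area = 29/2 + 270 = 569/2.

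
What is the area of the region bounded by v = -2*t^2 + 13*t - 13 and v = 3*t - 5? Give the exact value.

9

Set the curves equal: -2*t^2 + 13*t - 13 = 3*t - 5, so -2*t^2 + 10*t - 8 = 0, which factors as -2*(t - 4)*(t - 1) = 0. The curves meet at t = 1, 4.
On [1, 4], v = -2*t^2 + 13*t - 13 is on top; that piece has area ∫[1,4] (-2*t^2 + 10*t - 8) dt = 9.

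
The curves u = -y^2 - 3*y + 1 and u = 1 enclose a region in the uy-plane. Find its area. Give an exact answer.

Both boundary curves give u as a function of y, so integrate with respect to y. Setting them equal: -y^2 - 3*y = 0, i.e. -y*(y + 3) = 0, so they meet at y = -3, 0.
For y in [-3, 0], u = -y^2 - 3*y + 1 is on the right; area = ∫[-3,0] (-y^2 - 3*y) dy = 9/2.

9/2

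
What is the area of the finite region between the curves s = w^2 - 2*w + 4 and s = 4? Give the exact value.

4/3

Both boundary curves give s as a function of w, so integrate with respect to w. Setting them equal: w^2 - 2*w = 0, i.e. w*(w - 2) = 0, so they meet at w = 0, 2.
For w in [0, 2], s = w^2 - 2*w + 4 is on the left; area = ∫[0,2] (-(w^2 - 2*w)) dw = 4/3.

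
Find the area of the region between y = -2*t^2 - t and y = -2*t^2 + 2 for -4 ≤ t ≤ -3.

On [-4, -3], (-2*t^2 - t) - (-2*t^2 + 2) = -t - 2 is ≥ 0 throughout, so the area is a single integral of |-t - 2|.
∫[-4,-3] (-t - 2) dt = 3/2.

3/2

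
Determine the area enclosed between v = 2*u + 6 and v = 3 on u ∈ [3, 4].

10

On [3, 4], (2*u + 6) - (3) = 2*u + 3 is ≥ 0 throughout, so the area is a single integral of |2*u + 3|.
∫[3,4] (2*u + 3) du = 10.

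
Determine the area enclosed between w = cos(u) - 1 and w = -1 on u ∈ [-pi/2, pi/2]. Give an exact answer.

On [-pi/2, pi/2], (cos(u) - 1) - (-1) = cos(u) is ≥ 0 throughout, so the area is a single integral of |cos(u)|.
∫[-pi/2,pi/2] (cos(u)) du = 2.

2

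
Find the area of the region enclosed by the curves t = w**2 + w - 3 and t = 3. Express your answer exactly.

125/6

Both boundary curves give t as a function of w, so integrate with respect to w. Setting them equal: w**2 + w - 6 = 0, i.e. (w - 2)*(w + 3) = 0, so they meet at w = -3, 2.
For w in [-3, 2], t = w**2 + w - 3 is on the left; area = ∫[-3,2] (-(w**2 + w - 6)) dw = 125/6.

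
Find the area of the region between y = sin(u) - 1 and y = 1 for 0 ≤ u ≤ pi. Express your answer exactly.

On [0, pi], (sin(u) - 1) - (1) = sin(u) - 2 is ≤ 0 throughout, so the area is a single integral of |sin(u) - 2|.
∫[0,pi] (sin(u) - 2) du = 2 - 2*pi; the area of that piece is -2 + 2*pi.

-2 + 2*pi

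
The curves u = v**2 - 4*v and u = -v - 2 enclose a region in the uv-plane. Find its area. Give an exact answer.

Both boundary curves give u as a function of v, so integrate with respect to v. Setting them equal: v**2 - 3*v + 2 = 0, i.e. (v - 2)*(v - 1) = 0, so they meet at v = 1, 2.
For v in [1, 2], u = v**2 - 4*v is on the left; area = ∫[1,2] (-(v**2 - 3*v + 2)) dv = 1/6.

1/6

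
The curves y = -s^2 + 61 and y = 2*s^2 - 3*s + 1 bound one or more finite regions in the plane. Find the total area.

Set the curves equal: -s^2 + 61 = 2*s^2 - 3*s + 1, so -3*s^2 + 3*s + 60 = 0, which factors as -3*(s - 5)*(s + 4) = 0. The curves meet at s = -4, 5.
On [-4, 5], y = -s^2 + 61 is on top; that piece has area ∫[-4,5] (-3*s^2 + 3*s + 60) ds = 729/2.

729/2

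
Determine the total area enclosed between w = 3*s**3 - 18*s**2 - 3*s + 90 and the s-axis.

The curve meets the s-axis where 3*s**3 - 18*s**2 - 3*s + 90 = 0, i.e. 3*(s - 5)*(s - 3)*(s + 2) = 0, at s = -2, 3, 5.
On [-2, 3] the curve lies above the axis; ∫[-2,3] (3*s**3 - 18*s**2 - 3*s + 90) ds = 1125/4, giving area 1125/4.
On [3, 5] the curve lies below the axis; ∫[3,5] (3*s**3 - 18*s**2 - 3*s + 90) ds = -24, giving area 24.
Total area = 1125/4 + 24 = 1221/4.

1221/4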